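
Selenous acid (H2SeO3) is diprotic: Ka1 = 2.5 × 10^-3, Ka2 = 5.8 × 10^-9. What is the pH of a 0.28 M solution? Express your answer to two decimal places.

Ka1 ≫ Ka2, so treat the first dissociation as the only significant source of H+.
Ka1 = x²/(0.28 − x) = 2.5 × 10^-3
Solving the quadratic: x = (−Ka1 + √(Ka1² + 4·Ka1·C₀))/2 = 2.52 × 10^-2 M
pH = −log(2.52 × 10^-2) = 1.60

pH = 1.60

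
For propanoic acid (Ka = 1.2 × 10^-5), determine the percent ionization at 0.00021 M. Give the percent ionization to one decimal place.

CH3CH2COOH ⇌ CH3CH2COO- + H+; let x = [H+] at equilibrium.
Ka = x²/(C₀ − x); solving the quadratic gives x = 4.46 × 10^-5 M.
% ionization = x/C₀ × 100% = 4.46 × 10^-5/0.00021 × 100% = 21.2%

21.2%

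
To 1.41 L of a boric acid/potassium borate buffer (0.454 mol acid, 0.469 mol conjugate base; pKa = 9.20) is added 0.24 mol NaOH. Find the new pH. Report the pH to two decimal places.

pH = 9.72

After neutralization: n(B(OH)3) = 0.214 mol, n(B(OH)4-) = 0.709 mol.
pH = pKa + log(n_B(OH)4-/n_B(OH)3) = 9.20 + log(0.709/0.214) = 9.20 + (+0.520)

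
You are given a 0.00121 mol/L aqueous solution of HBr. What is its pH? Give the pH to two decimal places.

HBr is a strong acid and dissociates completely, so [H+] = 0.00121 M.
pH = -log(0.00121) = 2.92

pH = 2.92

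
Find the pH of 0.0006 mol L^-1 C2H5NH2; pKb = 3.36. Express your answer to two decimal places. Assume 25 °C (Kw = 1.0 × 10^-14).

C2H5NH2 + H2O ⇌ C2H5NH3+ + OH-
Kb = 10^(−3.36) = 4.37 × 10^-4
Kb = [OH-]²/(0.0006 − [OH-]) = 4.37 × 10^-4
The 5% rule fails; solving [OH-]² + Kb·[OH-] − Kb·C₀ = 0 exactly:
[OH-] = (−Kb + √(Kb² + 4·Kb·C₀))/2 = 3.38 × 10^-4 M
pOH = −log(3.38 × 10^-4) = 3.47; pH = 14.00 − 3.47 = 10.53

pH = 10.53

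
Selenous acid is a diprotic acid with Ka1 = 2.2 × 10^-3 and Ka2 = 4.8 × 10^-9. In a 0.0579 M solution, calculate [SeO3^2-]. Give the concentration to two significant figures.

First ionization gives [H+] ≈ [HSeO3-] = 1.02 × 10^-2 M.
Second step: Ka2 = [H+][SeO3^2-]/[HSeO3-] ≈ [SeO3^2-] (since [H+] ≈ [HSeO3-]).
So [SeO3^2-] ≈ Ka2.

4.8 × 10^-9 M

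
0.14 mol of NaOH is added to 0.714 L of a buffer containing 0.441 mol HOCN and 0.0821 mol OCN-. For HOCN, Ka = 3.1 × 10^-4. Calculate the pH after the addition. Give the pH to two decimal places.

pH = 3.38

After neutralization: n(HOCN) = 0.301 mol, n(OCN-) = 0.222 mol.
pKa = −log(3.1 × 10^-4) = 3.509
pH = pKa + log(n_OCN-/n_HOCN) = 3.509 + log(0.222/0.301) = 3.509 + (-0.132)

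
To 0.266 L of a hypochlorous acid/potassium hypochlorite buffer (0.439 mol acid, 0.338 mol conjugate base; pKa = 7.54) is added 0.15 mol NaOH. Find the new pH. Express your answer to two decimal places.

pH = 7.77

OH- converts HOCl to OCl-: HOCl → 0.289 mol, OCl- → 0.488 mol.
Henderson–Hasselbalch with mole ratio 0.488/0.289: pH = 7.54 + (+0.228)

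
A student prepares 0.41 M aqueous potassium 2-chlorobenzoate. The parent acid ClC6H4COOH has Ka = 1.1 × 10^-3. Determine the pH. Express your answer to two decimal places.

pH = 8.29

ClC6H4COO- is the conjugate base of the weak acid ClC6H4COOH.
Kb = Kw/Ka = 1.0×10^-14 / 1.1 × 10^-3 = 9.09 × 10^-12
From the ICE table, Kb = x²/(0.41 − x) = 9.09 × 10^-12.
Neglecting x in the denominator: x = √(9.09 × 10^-12 × 0.41) = 1.93 × 10^-6 M
pOH = 5.71, so pH = 14.00 − pOH = 8.29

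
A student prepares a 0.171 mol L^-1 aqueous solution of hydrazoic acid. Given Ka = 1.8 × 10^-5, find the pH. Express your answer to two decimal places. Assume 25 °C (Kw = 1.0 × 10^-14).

HN3 ⇌ N3- + H+
Ka = [H+]²/(0.171 − [H+]) = 1.8 × 10^-5
Neglecting [H+] in the denominator: [H+] = √(1.8 × 10^-5 × 0.171) = 1.75 × 10^-3 M
pH = −log[H+] = −log(1.75 × 10^-3) = 2.76

pH = 2.76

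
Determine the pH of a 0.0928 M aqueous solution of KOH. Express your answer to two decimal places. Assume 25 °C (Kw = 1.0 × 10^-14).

pH = 12.97

KOH is a strong base; [OH-] = 0.0928 M.
pOH = -log(0.0928) = 1.03
pH = 14.00 - 1.03 = 12.97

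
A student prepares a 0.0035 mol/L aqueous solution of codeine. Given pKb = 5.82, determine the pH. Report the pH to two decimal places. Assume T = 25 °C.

pH = 9.86

C18H21NO3 + H2O ⇌ C18H22NO3+ + OH-
Kb = 10^(−5.82) = 1.51 × 10^-6
Kb = x²/(0.0035 − x) = 1.51 × 10^-6
Neglecting x in the denominator: x = √(1.51 × 10^-6 × 0.0035) = 7.27 × 10^-5 M
pOH = −log(7.27 × 10^-5) = 4.14; pH = 14.00 − 4.14 = 9.86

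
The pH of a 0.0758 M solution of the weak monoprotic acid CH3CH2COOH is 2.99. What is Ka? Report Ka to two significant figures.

[H+] = 10^(-2.99) = 1.02 × 10^-3 M
At equilibrium [HA] = 0.0758 − 1.02 × 10^-3 = 7.48 × 10^-2 M
Ka = [H+][A-]/[HA] = (1.02 × 10^-3)² / 7.48 × 10^-2 = 1.4 × 10^-5

Ka = 1.4 × 10^-5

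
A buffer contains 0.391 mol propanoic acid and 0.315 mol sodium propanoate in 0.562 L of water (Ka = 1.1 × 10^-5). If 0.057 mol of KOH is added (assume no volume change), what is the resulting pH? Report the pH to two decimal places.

pH = 5.01

After neutralization: n(CH3CH2COOH) = 0.334 mol, n(CH3CH2COO-) = 0.372 mol.
pKa = −log(1.1 × 10^-5) = 4.959
pH = pKa + log(n_CH3CH2COO-/n_CH3CH2COOH) = 4.959 + log(0.372/0.334) = 4.959 + (+0.047)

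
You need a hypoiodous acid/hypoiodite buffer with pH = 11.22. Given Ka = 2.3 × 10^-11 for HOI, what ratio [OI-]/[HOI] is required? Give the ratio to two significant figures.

ratio = 3.8

pKa = -log(2.3 × 10^-11) = 10.638
pH = pKa + log(r) ⇒ log(r) = 11.22 − 10.638 = +0.582
r = [OI-]/[HOI] = 10^(+0.582) = 3.82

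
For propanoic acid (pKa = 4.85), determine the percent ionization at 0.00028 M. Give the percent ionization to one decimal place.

CH3CH2COOH ⇌ CH3CH2COO- + H+; let x = [H+] at equilibrium.
Ka = 10^(−4.85) = 1.41 × 10^-5
Ka = x²/(C₀ − x); solving the quadratic gives x = 5.62 × 10^-5 M.
Fraction ionized = 5.62 × 10^-5 / 0.00028 = 0.2007 → 20.1%

20.1%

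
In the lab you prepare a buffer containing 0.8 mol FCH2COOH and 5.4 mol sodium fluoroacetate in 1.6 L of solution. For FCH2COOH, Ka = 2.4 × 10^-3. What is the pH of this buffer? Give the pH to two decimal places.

pH = 3.45

pKa = −log(2.4 × 10^-3) = 2.620
Using pH = pKa + log([base]/[acid]) with [base]/[acid] = 5.4/0.8:
pH = 2.620 + (+0.829) = 3.45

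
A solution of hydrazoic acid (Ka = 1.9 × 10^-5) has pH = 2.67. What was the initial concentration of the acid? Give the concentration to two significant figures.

C₀ = 2.4 × 10^-1 M

[H+] = 10^(-2.67) = 2.14 × 10^-3 M = x
Ka = x²/(C₀ − x) ⇒ C₀ = x + x²/Ka
C₀ = 2.14 × 10^-3 + (2.14 × 10^-3)²/(1.9 × 10^-5) = 2.43 × 10^-1 M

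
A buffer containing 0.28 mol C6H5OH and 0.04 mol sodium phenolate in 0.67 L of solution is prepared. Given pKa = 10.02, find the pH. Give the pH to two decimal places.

pH = 9.17

pH = pKa + log([A⁻]/[HA]) = 10.02 + log(0.04/0.28)
pH = 10.02 + (-0.845) = 9.17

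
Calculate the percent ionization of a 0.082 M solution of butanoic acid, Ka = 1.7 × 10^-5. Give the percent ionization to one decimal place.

1.4%

CH3(CH2)2COOH ⇌ CH3(CH2)2COO- + H+; let x = [H+] at equilibrium.
x ≈ √(Ka·C₀) = √(1.7 × 10^-5 × 0.082) = 1.18 × 10^-3 M
% ionization = x/C₀ × 100% = 1.18 × 10^-3/0.082 × 100% = 1.4%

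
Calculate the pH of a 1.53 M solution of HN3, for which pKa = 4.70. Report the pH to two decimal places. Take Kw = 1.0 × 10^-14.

pH = 2.26

HN3 ⇌ N3- + H+
Ka = 10^(−4.70) = 2.00 × 10^-5
Let x = [H+] at equilibrium. Ka = x²/(1.53 − x).
Assume x ≪ 1.53: x ≈ √(2.00 × 10^-5 × 1.53) = 5.53 × 10^-3 M
Check: 0.36% ionized — well under 5%, approximation valid.
pH = −log(5.53 × 10^-3) = 2.26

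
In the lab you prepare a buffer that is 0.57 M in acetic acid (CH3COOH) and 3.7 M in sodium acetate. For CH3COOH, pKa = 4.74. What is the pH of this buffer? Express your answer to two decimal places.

Using pH = pKa + log([base]/[acid]) with [base]/[acid] = 3.7/0.57:
pH = 4.74 + (+0.812) = 5.55

pH = 5.55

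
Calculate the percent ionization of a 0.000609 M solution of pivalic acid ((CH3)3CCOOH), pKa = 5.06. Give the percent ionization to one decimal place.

11.3%

(CH3)3CCOOH ⇌ (CH3)3CCOO- + H+; let x = [H+] at equilibrium.
Ka = 10^(−5.06) = 8.71 × 10^-6
Solve x² + 8.71e-06x − 5.3e-09 = 0 → x = 6.86 × 10^-5 M
Fraction ionized = 6.86 × 10^-5 / 0.000609 = 0.1126 → 11.3%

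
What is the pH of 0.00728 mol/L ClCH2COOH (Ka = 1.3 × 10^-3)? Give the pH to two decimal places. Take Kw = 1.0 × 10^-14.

ClCH2COOH ⇌ ClCH2COO- + H+
From the ICE table, Ka = [H+]²/(0.00728 − [H+]) = 1.3 × 10^-3.
Here C₀/Ka ≈ 5.6, so the small-[H+] approximation fails. Use the quadratic:
[H+] = [−0.0013 + √(0.0013² + 3.79e-05)]/2 = 2.49 × 10^-3 M
pH = −log[H+] = −log(2.49 × 10^-3) = 2.60

pH = 2.60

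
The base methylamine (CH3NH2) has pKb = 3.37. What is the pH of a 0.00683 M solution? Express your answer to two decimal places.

pH = 11.18

CH3NH2 + H2O ⇌ CH3NH3+ + OH-
Kb = 10^(−3.37) = 4.27 × 10^-4
From the ICE table, Kb = [OH-]²/(0.00683 − [OH-]) = 4.27 × 10^-4.
The 5% rule fails; solving [OH-]² + Kb·[OH-] − Kb·C₀ = 0 exactly:
[OH-] = [−0.000427 + √(0.000427² + 1.17e-05)]/2 = 1.51 × 10^-3 M
pOH = −log(1.51 × 10^-3) = 2.82; pH = 14.00 − 2.82 = 11.18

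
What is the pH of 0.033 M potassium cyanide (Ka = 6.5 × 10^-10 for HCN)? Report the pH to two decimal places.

CN- is the conjugate base of the weak acid HCN.
Kb = Kw/Ka = 1.0×10^-14 / 6.5 × 10^-10 = 1.54 × 10^-5
From the ICE table, Kb = x²/(0.033 − x) = 1.54 × 10^-5.
Neglecting x in the denominator: x = √(1.54 × 10^-5 × 0.033) = 7.13 × 10^-4 M
pOH = −log(7.13 × 10^-4) = 3.15; pH = 14.00 − 3.15 = 10.85

pH = 10.85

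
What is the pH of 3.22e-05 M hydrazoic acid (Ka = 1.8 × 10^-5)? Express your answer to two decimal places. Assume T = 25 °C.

HN3 ⇌ N3- + H+
Ka = x²/(3.22e-05 − x) = 1.8 × 10^-5
x is not negligible relative to C₀; solve x² + 1.8e-05·x − 5.8e-10 = 0.
x = [−1.8e-05 + √(1.8e-05² + 2.32e-09)]/2 = 1.67 × 10^-5 M
pH = −log(1.67 × 10^-5) = 4.78

pH = 4.78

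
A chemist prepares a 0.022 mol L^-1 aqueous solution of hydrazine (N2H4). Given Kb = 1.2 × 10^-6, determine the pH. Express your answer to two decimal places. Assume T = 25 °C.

pH = 10.21

N2H4 + H2O ⇌ N2H5+ + OH-
From the ICE table, Kb = x²/(0.022 − x) = 1.2 × 10^-6.
Assume x ≪ 0.022: x ≈ √(1.2 × 10^-6 × 0.022) = 1.62 × 10^-4 M
pOH = −log(1.62 × 10^-4) = 3.79; pH = 14.00 − 3.79 = 10.21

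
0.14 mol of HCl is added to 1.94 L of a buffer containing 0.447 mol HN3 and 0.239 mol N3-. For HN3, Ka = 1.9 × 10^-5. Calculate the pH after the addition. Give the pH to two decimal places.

pH = 3.95

After neutralization: n(HN3) = 0.587 mol, n(N3-) = 0.099 mol.
pKa = −log(1.9 × 10^-5) = 4.721
pH = pKa + log(n_N3-/n_HN3) = 4.721 + log(0.099/0.587) = 4.721 + (-0.773)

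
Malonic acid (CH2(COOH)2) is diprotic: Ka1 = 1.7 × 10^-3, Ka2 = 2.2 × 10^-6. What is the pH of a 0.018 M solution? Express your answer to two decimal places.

pH = 2.32

Ka1 ≫ Ka2, so treat the first dissociation as the only significant source of H+.
Ka1 = x²/(0.018 − x) = 1.7 × 10^-3
Solving the quadratic: x = (−Ka1 + √(Ka1² + 4·Ka1·C₀))/2 = 4.75 × 10^-3 M
pH = −log(4.75 × 10^-3) = 2.32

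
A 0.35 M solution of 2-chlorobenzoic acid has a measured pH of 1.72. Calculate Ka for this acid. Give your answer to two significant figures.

[H+] = 10^(-1.72) = 1.91 × 10^-2 M
At equilibrium [HA] = 0.35 − 1.91 × 10^-2 = 3.31 × 10^-1 M
Ka = [H+][A-]/[HA] = (1.91 × 10^-2)² / 3.31 × 10^-1 = 1.1 × 10^-3

Ka = 1.1 × 10^-3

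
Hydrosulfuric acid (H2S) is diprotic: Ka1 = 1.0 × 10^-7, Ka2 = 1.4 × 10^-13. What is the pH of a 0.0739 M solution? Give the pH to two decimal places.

Since Ka1 ≫ Ka2, the first ionization dominates [H+].
Ka1 = x²/(0.0739 − x) = 1.0 × 10^-7
x ≈ √(1.0 × 10^-7 × 0.0739) = 8.60 × 10^-5 M
pH = −log(8.60 × 10^-5) = 4.07

pH = 4.07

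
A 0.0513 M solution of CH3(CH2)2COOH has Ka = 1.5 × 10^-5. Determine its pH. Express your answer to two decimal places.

pH = 3.06

CH3(CH2)2COOH ⇌ CH3(CH2)2COO- + H+
Ka = x²/(0.0513 − x) = 1.5 × 10^-5
Since Ka ≪ C₀, x ≈ √(Ka·C₀) = 8.77 × 10^-4 M.
pH = −log(8.77 × 10^-4) = 3.06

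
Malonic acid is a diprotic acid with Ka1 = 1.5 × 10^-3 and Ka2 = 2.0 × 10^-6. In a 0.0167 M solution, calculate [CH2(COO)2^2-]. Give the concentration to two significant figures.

First ionization gives [H+] ≈ [CH2(COOH)COO-] = 4.31 × 10^-3 M.
Second step: Ka2 = [H+][CH2(COO)2^2-]/[CH2(COOH)COO-] ≈ [CH2(COO)2^2-] (since [H+] ≈ [CH2(COOH)COO-]).
So [CH2(COO)2^2-] ≈ Ka2.

2.0 × 10^-6 M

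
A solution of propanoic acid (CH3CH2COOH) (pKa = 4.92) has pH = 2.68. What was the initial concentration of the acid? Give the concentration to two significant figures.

C₀ = 3.7 × 10^-1 M

[H+] = 10^(-2.68) = 2.09 × 10^-3 M = x
Ka = 10^(−4.92) = 1.20 × 10^-5
Ka = x²/(C₀ − x) ⇒ C₀ = x + x²/Ka
C₀ = 2.09 × 10^-3 + (2.09 × 10^-3)²/(1.20 × 10^-5) = 3.66 × 10^-1 M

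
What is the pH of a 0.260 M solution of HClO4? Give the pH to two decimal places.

HClO4 is a strong acid and dissociates completely, so [H+] = 0.260 M.
pH = -log(0.26) = 0.59

pH = 0.59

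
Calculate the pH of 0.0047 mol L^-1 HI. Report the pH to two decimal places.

pH = 2.33

HI is a strong acid and dissociates completely, so [H+] = 0.0047 M.
pH = -log(0.0047) = 2.33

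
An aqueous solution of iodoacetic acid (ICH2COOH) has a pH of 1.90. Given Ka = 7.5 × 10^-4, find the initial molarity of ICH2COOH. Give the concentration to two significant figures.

[H+] = 10^(-1.90) = 1.26 × 10^-2 M = x
Ka = x²/(C₀ − x) ⇒ C₀ = x + x²/Ka
C₀ = 1.26 × 10^-2 + (1.26 × 10^-2)²/(7.5 × 10^-4) = 2.24 × 10^-1 M

C₀ = 2.2 × 10^-1 M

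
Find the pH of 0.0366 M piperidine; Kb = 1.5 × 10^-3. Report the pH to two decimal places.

C5H10NH + H2O ⇌ C5H10NH2+ + OH-
Let x = [OH-] at equilibrium. Kb = x²/(0.0366 − x).
x is not negligible relative to C₀; solve x² + 0.0015·x − 5.49e-05 = 0.
x = [−0.0015 + √(0.0015² + 0.00022)]/2 = 6.70 × 10^-3 M
pOH = −log(6.70 × 10^-3) = 2.17; pH = 14.00 − 2.17 = 11.83

pH = 11.83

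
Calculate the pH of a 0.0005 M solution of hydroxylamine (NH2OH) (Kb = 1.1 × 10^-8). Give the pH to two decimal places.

NH2OH + H2O ⇌ NH3OH+ + OH-
Let x = [OH-] at equilibrium. Kb = x²/(0.0005 − x).
Assume x ≪ 0.0005: x ≈ √(1.1 × 10^-8 × 0.0005) = 2.35 × 10^-6 M
pOH = −log(2.35 × 10^-6) = 5.63; pH = 14.00 − 5.63 = 8.37

pH = 8.37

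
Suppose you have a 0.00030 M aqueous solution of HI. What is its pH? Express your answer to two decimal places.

pH = 3.52

HI is a strong acid and dissociates completely, so [H+] = 0.00030 M.
pH = -log(0.0003) = 3.52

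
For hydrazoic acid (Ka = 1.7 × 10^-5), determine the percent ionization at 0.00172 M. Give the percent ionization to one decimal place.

HN3 ⇌ N3- + H+; let x = [H+] at equilibrium.
Solve x² + 1.7e-05x − 2.92e-08 = 0 → x = 1.63 × 10^-4 M
Fraction ionized = 1.63 × 10^-4 / 0.00172 = 0.0948 → 9.5%

9.5%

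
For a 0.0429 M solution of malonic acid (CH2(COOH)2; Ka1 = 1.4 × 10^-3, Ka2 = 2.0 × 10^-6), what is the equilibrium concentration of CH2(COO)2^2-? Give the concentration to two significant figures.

2.0 × 10^-6 M

First ionization gives [H+] ≈ [CH2(COOH)COO-] = 7.08 × 10^-3 M.
Second step: Ka2 = [H+][CH2(COO)2^2-]/[CH2(COOH)COO-] ≈ [CH2(COO)2^2-] (since [H+] ≈ [CH2(COOH)COO-]).
So [CH2(COO)2^2-] ≈ Ka2.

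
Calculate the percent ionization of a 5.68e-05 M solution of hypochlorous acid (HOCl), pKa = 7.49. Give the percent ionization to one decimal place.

HOCl ⇌ OCl- + H+; let x = [H+] at equilibrium.
Ka = 10^(−7.49) = 3.24 × 10^-8
x ≈ √(Ka·C₀) = √(3.24 × 10^-8 × 5.68e-05) = 1.36 × 10^-6 M
% ionization = x/C₀ × 100% = 1.36 × 10^-6/5.68e-05 × 100% = 2.4%

2.4%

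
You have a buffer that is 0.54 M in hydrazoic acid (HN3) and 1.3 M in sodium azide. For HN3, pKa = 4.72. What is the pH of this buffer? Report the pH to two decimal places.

pH = 5.10

Henderson–Hasselbalch: pH = pKa + log([N3-]/[HN3]) = 4.72 + log(1.3/0.54)
pH = 4.72 + (+0.382) = 5.10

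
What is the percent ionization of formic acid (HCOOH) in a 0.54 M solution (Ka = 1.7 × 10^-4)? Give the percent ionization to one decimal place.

1.8%

HCOOH ⇌ HCOO- + H+; let x = [H+] at equilibrium.
x ≈ √(Ka·C₀) = √(1.7 × 10^-4 × 0.54) = 9.58 × 10^-3 M
Fraction ionized = 9.58 × 10^-3 / 0.54 = 0.0177 → 1.8%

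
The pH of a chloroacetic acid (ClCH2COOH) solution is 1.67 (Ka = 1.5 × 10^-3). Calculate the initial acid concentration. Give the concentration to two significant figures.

C₀ = 3.3 × 10^-1 M

[H+] = 10^(-1.67) = 2.14 × 10^-2 M = x
Ka = x²/(C₀ − x) ⇒ C₀ = x + x²/Ka
C₀ = 2.14 × 10^-2 + (2.14 × 10^-2)²/(1.5 × 10^-3) = 3.27 × 10^-1 M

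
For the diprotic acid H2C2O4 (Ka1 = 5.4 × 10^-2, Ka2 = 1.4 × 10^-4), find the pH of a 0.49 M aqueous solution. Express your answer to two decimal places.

pH = 0.86

Since Ka1 ≫ Ka2, the first ionization dominates [H+].
Ka1 = x²/(0.49 − x) = 5.4 × 10^-2
Solving the quadratic: x = (−Ka1 + √(Ka1² + 4·Ka1·C₀))/2 = 1.38 × 10^-1 M
pH = −log(1.38 × 10^-1) = 0.86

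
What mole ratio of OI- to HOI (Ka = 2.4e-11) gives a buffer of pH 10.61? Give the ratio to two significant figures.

pKa = -log(2.4 × 10^-11) = 10.620
pH = pKa + log(r) ⇒ log(r) = 10.61 − 10.620 = -0.010
r = [OI-]/[HOI] = 10^(-0.010) = 0.977

ratio = 0.98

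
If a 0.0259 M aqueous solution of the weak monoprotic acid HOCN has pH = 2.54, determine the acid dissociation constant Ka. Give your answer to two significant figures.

[H+] = 10^(-2.54) = 2.88 × 10^-3 M
At equilibrium [HA] = 0.0259 − 2.88 × 10^-3 = 2.30 × 10^-2 M
Ka = [H+][A-]/[HA] = (2.88 × 10^-3)² / 2.30 × 10^-2 = 3.6 × 10^-4

Ka = 3.6 × 10^-4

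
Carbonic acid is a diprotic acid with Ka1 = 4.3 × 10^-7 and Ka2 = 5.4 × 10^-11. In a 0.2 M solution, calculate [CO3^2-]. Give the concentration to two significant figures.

5.4 × 10^-11 M

First ionization gives [H+] ≈ [HCO3-] = 2.93 × 10^-4 M.
Second step: Ka2 = [H+][CO3^2-]/[HCO3-] ≈ [CO3^2-] (since [H+] ≈ [HCO3-]).
So [CO3^2-] ≈ Ka2.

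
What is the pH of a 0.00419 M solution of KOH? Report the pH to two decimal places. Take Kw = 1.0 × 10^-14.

KOH is a strong base; [OH-] = 0.00419 M.
pOH = -log(0.00419) = 2.38
pH = 14.00 - 2.38 = 11.62

pH = 11.62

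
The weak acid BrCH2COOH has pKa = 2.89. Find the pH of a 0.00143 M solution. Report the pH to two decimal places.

pH = 3.07

BrCH2COOH ⇌ BrCH2COO- + H+
Ka = 10^(−2.89) = 1.29 × 10^-3
From the ICE table, Ka = [H+]²/(0.00143 − [H+]) = 1.29 × 10^-3.
Here C₀/Ka ≈ 1.11, so the small-[H+] approximation fails. Use the quadratic:
[H+] = [−0.00129 + √(0.00129² + 7.38e-06)]/2 = 8.59 × 10^-4 M
pH = −log(8.59 × 10^-4) = 3.07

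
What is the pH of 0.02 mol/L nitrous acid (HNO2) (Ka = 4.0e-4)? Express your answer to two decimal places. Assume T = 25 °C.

pH = 2.58

HNO2 ⇌ NO2- + H+
Let x = [H+] at equilibrium. Ka = x²/(0.02 − x).
The 5% rule fails; solving x² + Ka·x − Ka·C₀ = 0 exactly:
x = (−Ka + √(Ka² + 4·Ka·C₀))/2 = 2.64 × 10^-3 M
pH = −log[H+] = −log(2.64 × 10^-3) = 2.58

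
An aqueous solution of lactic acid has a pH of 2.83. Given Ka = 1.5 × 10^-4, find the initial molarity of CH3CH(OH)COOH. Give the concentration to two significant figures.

[H+] = 10^(-2.83) = 1.48 × 10^-3 M = x
Ka = x²/(C₀ − x) ⇒ C₀ = x + x²/Ka
C₀ = 1.48 × 10^-3 + (1.48 × 10^-3)²/(1.5 × 10^-4) = 1.61 × 10^-2 M

C₀ = 1.6 × 10^-2 M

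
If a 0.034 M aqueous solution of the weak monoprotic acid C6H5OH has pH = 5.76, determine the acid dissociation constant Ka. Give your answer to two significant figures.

[H+] = 10^(-5.76) = 1.74 × 10^-6 M
At equilibrium [HA] = 0.034 − 1.74 × 10^-6 = 3.40 × 10^-2 M
Ka = [H+][A-]/[HA] = (1.74 × 10^-6)² / 3.40 × 10^-2 = 8.9 × 10^-11

Ka = 8.9 × 10^-11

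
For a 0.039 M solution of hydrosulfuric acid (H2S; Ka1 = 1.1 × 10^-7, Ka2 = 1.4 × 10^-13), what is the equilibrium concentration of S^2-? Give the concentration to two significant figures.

First ionization gives [H+] ≈ [HS-] = 6.55 × 10^-5 M.
Second step: Ka2 = [H+][S^2-]/[HS-] ≈ [S^2-] (since [H+] ≈ [HS-]).
So [S^2-] ≈ Ka2.

1.4 × 10^-13 M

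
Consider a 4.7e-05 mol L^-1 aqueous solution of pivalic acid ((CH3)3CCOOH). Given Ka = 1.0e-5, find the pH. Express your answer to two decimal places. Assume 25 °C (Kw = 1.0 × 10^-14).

(CH3)3CCOOH ⇌ (CH3)3CCOO- + H+
From the ICE table, Ka = x²/(4.7e-05 − x) = 1.0 × 10^-5.
The 5% rule fails; solving x² + Ka·x − Ka·C₀ = 0 exactly:
x = (−Ka + √(Ka² + 4·Ka·C₀))/2 = 1.72 × 10^-5 M
pH = −log[H+] = −log(1.72 × 10^-5) = 4.76

pH = 4.76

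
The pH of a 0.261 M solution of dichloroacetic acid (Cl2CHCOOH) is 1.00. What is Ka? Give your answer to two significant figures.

Ka = 6.2 × 10^-2

[H+] = 10^(-1.00) = 1.00 × 10^-1 M
At equilibrium [HA] = 0.261 − 1.00 × 10^-1 = 1.61 × 10^-1 M
Ka = [H+][A-]/[HA] = (1.00 × 10^-1)² / 1.61 × 10^-1 = 6.2 × 10^-2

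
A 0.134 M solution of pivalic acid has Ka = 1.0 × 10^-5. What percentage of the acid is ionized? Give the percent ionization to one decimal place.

0.9%

(CH3)3CCOOH ⇌ (CH3)3CCOO- + H+; let x = [H+] at equilibrium.
x ≈ √(Ka·C₀) = √(1.0 × 10^-5 × 0.134) = 1.16 × 10^-3 M
Fraction ionized = 1.16 × 10^-3 / 0.134 = 0.0087 → 0.9%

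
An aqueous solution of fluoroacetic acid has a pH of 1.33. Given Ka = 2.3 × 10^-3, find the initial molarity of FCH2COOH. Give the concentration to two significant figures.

C₀ = 1.0 M

[H+] = 10^(-1.33) = 4.68 × 10^-2 M = x
Ka = x²/(C₀ − x) ⇒ C₀ = x + x²/Ka
C₀ = 4.68 × 10^-2 + (4.68 × 10^-2)²/(2.3 × 10^-3) = 9.99 × 10^-1 M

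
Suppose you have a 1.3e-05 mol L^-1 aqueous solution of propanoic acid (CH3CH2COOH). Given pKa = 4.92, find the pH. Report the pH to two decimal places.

pH = 5.10

CH3CH2COOH ⇌ CH3CH2COO- + H+
Ka = 10^(−4.92) = 1.20 × 10^-5
From the ICE table, Ka = [H+]²/(1.3e-05 − [H+]) = 1.20 × 10^-5.
Here C₀/Ka ≈ 1.08, so the small-[H+] approximation fails. Use the quadratic:
[H+] = (−Ka + √(Ka² + 4·Ka·C₀))/2 = 7.86 × 10^-6 M
pH = −log(7.86 × 10^-6) = 5.10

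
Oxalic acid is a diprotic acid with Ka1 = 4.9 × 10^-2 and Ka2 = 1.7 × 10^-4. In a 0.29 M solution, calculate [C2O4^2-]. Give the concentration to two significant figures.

First ionization gives [H+] ≈ [HC2O4-] = 9.72 × 10^-2 M.
Second step: Ka2 = [H+][C2O4^2-]/[HC2O4-] ≈ [C2O4^2-] (since [H+] ≈ [HC2O4-]).
So [C2O4^2-] ≈ Ka2.

1.7 × 10^-4 M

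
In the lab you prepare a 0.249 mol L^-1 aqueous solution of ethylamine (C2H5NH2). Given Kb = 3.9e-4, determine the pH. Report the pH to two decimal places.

C2H5NH2 + H2O ⇌ C2H5NH3+ + OH-
From the ICE table, Kb = [OH-]²/(0.249 − [OH-]) = 3.9 × 10^-4.
Assume [OH-] ≪ 0.249: [OH-] ≈ √(3.9 × 10^-4 × 0.249) = 9.85 × 10^-3 M
Check: 4% ionized — well under 5%, approximation valid.
pOH = 2.01, so pH = 14.00 − pOH = 11.99

pH = 11.99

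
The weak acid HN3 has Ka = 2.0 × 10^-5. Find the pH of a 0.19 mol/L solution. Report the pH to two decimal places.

pH = 2.71

HN3 ⇌ N3- + H+
Let x = [H+] at equilibrium. Ka = x²/(0.19 − x).
Neglecting x in the denominator: x = √(2.0 × 10^-5 × 0.19) = 1.95 × 10^-3 M
Check: 1% ionized — well under 5%, approximation valid.
pH = −log(1.95 × 10^-3) = 2.71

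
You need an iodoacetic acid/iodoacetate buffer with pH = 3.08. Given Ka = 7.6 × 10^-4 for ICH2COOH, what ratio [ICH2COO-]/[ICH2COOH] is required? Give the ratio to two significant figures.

pKa = -log(7.6 × 10^-4) = 3.119
pH = pKa + log(r) ⇒ log(r) = 3.08 − 3.119 = -0.039
r = [ICH2COO-]/[ICH2COOH] = 10^(-0.039) = 0.914

ratio = 0.91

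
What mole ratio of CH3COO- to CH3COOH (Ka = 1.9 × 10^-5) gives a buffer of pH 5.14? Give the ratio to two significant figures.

ratio = 2.6

pKa = -log(1.9 × 10^-5) = 4.721
pH = pKa + log(r) ⇒ log(r) = 5.14 − 4.721 = +0.419
r = [CH3COO-]/[CH3COOH] = 10^(+0.419) = 2.62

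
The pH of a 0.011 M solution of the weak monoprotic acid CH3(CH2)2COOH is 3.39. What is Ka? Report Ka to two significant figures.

Ka = 1.6 × 10^-5

[H+] = 10^(-3.39) = 4.07 × 10^-4 M
At equilibrium [HA] = 0.011 − 4.07 × 10^-4 = 1.06 × 10^-2 M
Ka = [H+][A-]/[HA] = (4.07 × 10^-4)² / 1.06 × 10^-2 = 1.6 × 10^-5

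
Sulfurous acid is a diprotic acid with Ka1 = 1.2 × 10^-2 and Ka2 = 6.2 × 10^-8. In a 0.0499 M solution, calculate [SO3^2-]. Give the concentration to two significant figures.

6.2 × 10^-8 M

First ionization gives [H+] ≈ [HSO3-] = 1.92 × 10^-2 M.
Second step: Ka2 = [H+][SO3^2-]/[HSO3-] ≈ [SO3^2-] (since [H+] ≈ [HSO3-]).
So [SO3^2-] ≈ Ka2.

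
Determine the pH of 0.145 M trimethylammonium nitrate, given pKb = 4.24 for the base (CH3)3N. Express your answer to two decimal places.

pH = 5.30

(CH3)3NH+ is the conjugate acid of the weak base (CH3)3N.
Kb = 10^(−4.24) = 5.75 × 10^-5
Ka = Kw/Kb = 1.0×10^-14 / 5.75 × 10^-5 = 1.74 × 10^-10
From the ICE table, Ka = [H+]²/(0.145 − [H+]) = 1.74 × 10^-10.
Assume [H+] ≪ 0.145: [H+] ≈ √(1.74 × 10^-10 × 0.145) = 5.02 × 10^-6 M
Check: 0.0035% ionized — well under 5%, approximation valid.
pH = −log(5.02 × 10^-6) = 5.30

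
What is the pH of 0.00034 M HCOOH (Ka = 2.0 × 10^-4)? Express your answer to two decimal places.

pH = 3.75

HCOOH ⇌ HCOO- + H+
Ka = x²/(0.00034 − x) = 2.0 × 10^-4
The 5% rule fails; solving x² + Ka·x − Ka·C₀ = 0 exactly:
x = (−Ka + √(Ka² + 4·Ka·C₀))/2 = 1.79 × 10^-4 M
pH = −log[H+] = −log(1.79 × 10^-4) = 3.75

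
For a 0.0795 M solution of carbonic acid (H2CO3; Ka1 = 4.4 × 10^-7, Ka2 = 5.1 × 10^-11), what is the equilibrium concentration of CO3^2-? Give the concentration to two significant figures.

First ionization gives [H+] ≈ [HCO3-] = 1.87 × 10^-4 M.
Second step: Ka2 = [H+][CO3^2-]/[HCO3-] ≈ [CO3^2-] (since [H+] ≈ [HCO3-]).
So [CO3^2-] ≈ Ka2.

5.1 × 10^-11 M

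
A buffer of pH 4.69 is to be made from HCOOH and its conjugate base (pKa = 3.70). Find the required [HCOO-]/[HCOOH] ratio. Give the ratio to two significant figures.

ratio = 9.8

pH = pKa + log(r) ⇒ log(r) = 4.69 − 3.70 = +0.99
r = [HCOO-]/[HCOOH] = 10^(+0.99) = 9.77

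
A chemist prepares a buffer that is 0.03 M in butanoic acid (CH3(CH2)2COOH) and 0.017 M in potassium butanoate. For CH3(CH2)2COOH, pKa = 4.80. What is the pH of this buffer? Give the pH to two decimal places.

pH = pKa + log([A⁻]/[HA]) = 4.80 + log(0.017/0.03)
pH = 4.80 + (-0.247) = 4.55

pH = 4.55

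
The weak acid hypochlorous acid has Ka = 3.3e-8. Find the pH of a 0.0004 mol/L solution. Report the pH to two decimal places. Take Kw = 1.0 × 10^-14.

pH = 5.44

HOCl ⇌ OCl- + H+
From the ICE table, Ka = [H+]²/(0.0004 − [H+]) = 3.3 × 10^-8.
Assume [H+] ≪ 0.0004: [H+] ≈ √(3.3 × 10^-8 × 0.0004) = 3.63 × 10^-6 M
Check: 0.91% ionized — well under 5%, approximation valid.
pH = −log(3.63 × 10^-6) = 5.44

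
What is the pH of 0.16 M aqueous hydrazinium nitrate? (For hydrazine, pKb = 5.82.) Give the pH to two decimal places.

N2H5+ is the conjugate acid of the weak base N2H4.
Kb = 10^(−5.82) = 1.51 × 10^-6
Ka = Kw/Kb = 1.0×10^-14 / 1.51 × 10^-6 = 6.62 × 10^-9
Let x = [H+] at equilibrium. Ka = x²/(0.16 − x).
Assume x ≪ 0.16: x ≈ √(6.62 × 10^-9 × 0.16) = 3.25 × 10^-5 M
(x/C₀ = 0.02% < 5%, so the approximation holds.)
pH = −log[H+] = −log(3.25 × 10^-5) = 4.49

pH = 4.49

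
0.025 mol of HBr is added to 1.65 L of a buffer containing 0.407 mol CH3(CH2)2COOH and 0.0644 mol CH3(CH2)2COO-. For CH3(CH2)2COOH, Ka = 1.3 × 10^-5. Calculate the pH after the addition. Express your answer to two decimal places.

Added H+ converts CH3(CH2)2COO- to CH3(CH2)2COOH: CH3(CH2)2COOH → 0.432 mol, CH3(CH2)2COO- → 0.0394 mol.
pKa = −log(1.3 × 10^-5) = 4.886
pH = pKa + log([A⁻]/[HA]) = 4.886 + log(0.0394/0.432) = 4.886 -1.040

pH = 3.85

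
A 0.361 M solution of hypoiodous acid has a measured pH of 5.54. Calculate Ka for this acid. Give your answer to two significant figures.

[H+] = 10^(-5.54) = 2.88 × 10^-6 M
At equilibrium [HA] = 0.361 − 2.88 × 10^-6 = 3.61 × 10^-1 M
Ka = [H+][A-]/[HA] = (2.88 × 10^-6)² / 3.61 × 10^-1 = 2.3 × 10^-11

Ka = 2.3 × 10^-11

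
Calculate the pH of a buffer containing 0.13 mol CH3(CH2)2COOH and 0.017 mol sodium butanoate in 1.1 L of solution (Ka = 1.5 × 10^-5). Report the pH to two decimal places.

pH = 3.94

pKa = −log(1.5 × 10^-5) = 4.824
pH = pKa + log([A⁻]/[HA]) = 4.824 + log(0.017/0.13)
pH = 4.824 + (-0.883) = 3.94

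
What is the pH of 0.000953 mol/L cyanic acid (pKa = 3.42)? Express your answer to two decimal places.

HOCN ⇌ OCN- + H+
Ka = 10^(−3.42) = 3.80 × 10^-4
Ka = [H+]²/(0.000953 − [H+]) = 3.80 × 10^-4
Here C₀/Ka ≈ 2.51, so the small-[H+] approximation fails. Use the quadratic:
[H+] = (−Ka + √(Ka² + 4·Ka·C₀))/2 = 4.41 × 10^-4 M
pH = −log[H+] = −log(4.41 × 10^-4) = 3.36

pH = 3.36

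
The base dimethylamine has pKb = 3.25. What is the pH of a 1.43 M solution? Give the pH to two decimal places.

(CH3)2NH + H2O ⇌ (CH3)2NH2+ + OH-
Kb = 10^(−3.25) = 5.62 × 10^-4
Kb = x²/(1.43 − x) = 5.62 × 10^-4
Neglecting x in the denominator: x = √(5.62 × 10^-4 × 1.43) = 2.83 × 10^-2 M
(x/C₀ = 2% < 5%, so the approximation holds.)
pOH = −log(2.83 × 10^-2) = 1.55; pH = 14.00 − 1.55 = 12.45

pH = 12.45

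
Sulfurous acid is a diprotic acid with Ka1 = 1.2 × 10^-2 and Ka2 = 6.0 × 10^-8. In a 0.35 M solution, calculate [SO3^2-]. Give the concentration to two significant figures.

First ionization gives [H+] ≈ [HSO3-] = 5.91 × 10^-2 M.
Second step: Ka2 = [H+][SO3^2-]/[HSO3-] ≈ [SO3^2-] (since [H+] ≈ [HSO3-]).
So [SO3^2-] ≈ Ka2.

6.0 × 10^-8 M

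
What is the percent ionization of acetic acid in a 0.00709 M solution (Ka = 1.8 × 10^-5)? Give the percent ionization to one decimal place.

CH3COOH ⇌ CH3COO- + H+; let x = [H+] at equilibrium.
Solve x² + 1.8e-05x − 1.28e-07 = 0 → x = 3.48 × 10^-4 M
Fraction ionized = 3.48 × 10^-4 / 0.00709 = 0.0491 → 4.9%

4.9%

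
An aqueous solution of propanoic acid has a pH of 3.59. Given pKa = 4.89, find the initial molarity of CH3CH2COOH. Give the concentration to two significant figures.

C₀ = 5.4 × 10^-3 M

[H+] = 10^(-3.59) = 2.57 × 10^-4 M = x
Ka = 10^(−4.89) = 1.29 × 10^-5
Ka = x²/(C₀ − x) ⇒ C₀ = x + x²/Ka
C₀ = 2.57 × 10^-4 + (2.57 × 10^-4)²/(1.29 × 10^-5) = 5.38 × 10^-3 M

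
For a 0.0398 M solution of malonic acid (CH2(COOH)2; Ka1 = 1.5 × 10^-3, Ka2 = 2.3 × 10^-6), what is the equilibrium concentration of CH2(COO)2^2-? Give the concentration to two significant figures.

First ionization gives [H+] ≈ [CH2(COOH)COO-] = 7.01 × 10^-3 M.
Second step: Ka2 = [H+][CH2(COO)2^2-]/[CH2(COOH)COO-] ≈ [CH2(COO)2^2-] (since [H+] ≈ [CH2(COOH)COO-]).
So [CH2(COO)2^2-] ≈ Ka2.

2.3 × 10^-6 M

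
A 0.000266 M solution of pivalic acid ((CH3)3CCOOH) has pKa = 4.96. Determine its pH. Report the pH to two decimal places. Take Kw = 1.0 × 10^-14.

(CH3)3CCOOH ⇌ (CH3)3CCOO- + H+
Ka = 10^(−4.96) = 1.10 × 10^-5
Let x = [H+] at equilibrium. Ka = x²/(0.000266 − x).
x is not negligible relative to C₀; solve x² + 1.1e-05·x − 2.93e-09 = 0.
x = [−1.1e-05 + √(1.1e-05² + 1.17e-08)]/2 = 4.89 × 10^-5 M
pH = −log[H+] = −log(4.89 × 10^-5) = 4.31

pH = 4.31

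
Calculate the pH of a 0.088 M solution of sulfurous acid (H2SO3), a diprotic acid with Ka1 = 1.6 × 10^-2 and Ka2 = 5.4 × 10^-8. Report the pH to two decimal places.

Ka1 ≫ Ka2, so treat the first dissociation as the only significant source of H+.
Ka1 = x²/(0.088 − x) = 1.6 × 10^-2
Solving the quadratic: x = (−Ka1 + √(Ka1² + 4·Ka1·C₀))/2 = 3.04 × 10^-2 M
pH = −log(3.04 × 10^-2) = 1.52

pH = 1.52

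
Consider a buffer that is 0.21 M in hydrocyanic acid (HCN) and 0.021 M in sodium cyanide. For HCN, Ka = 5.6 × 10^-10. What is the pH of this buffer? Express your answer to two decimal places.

pKa = −log(5.6 × 10^-10) = 9.252
Henderson–Hasselbalch: pH = pKa + log([CN-]/[HCN]) = 9.252 + log(0.021/0.21)
pH = 9.252 + (-1.000) = 8.25

pH = 8.25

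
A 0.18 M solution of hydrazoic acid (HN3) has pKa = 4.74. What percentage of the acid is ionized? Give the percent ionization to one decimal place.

HN3 ⇌ N3- + H+; let x = [H+] at equilibrium.
Ka = 10^(−4.74) = 1.82 × 10^-5
x ≈ √(Ka·C₀) = √(1.82 × 10^-5 × 0.18) = 1.81 × 10^-3 M
Fraction ionized = 1.81 × 10^-3 / 0.18 = 0.0101 → 1.0%

1.0%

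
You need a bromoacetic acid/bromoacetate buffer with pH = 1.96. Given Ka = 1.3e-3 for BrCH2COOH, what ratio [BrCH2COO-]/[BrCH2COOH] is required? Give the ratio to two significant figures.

ratio = 0.12

pKa = -log(1.3 × 10^-3) = 2.886
pH = pKa + log(r) ⇒ log(r) = 1.96 − 2.886 = -0.926
r = [BrCH2COO-]/[BrCH2COOH] = 10^(-0.926) = 0.119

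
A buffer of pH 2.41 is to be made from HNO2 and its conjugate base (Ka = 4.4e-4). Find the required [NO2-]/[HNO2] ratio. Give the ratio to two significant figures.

ratio = 0.11

pKa = -log(4.4 × 10^-4) = 3.357
pH = pKa + log(r) ⇒ log(r) = 2.41 − 3.357 = -0.947
r = [NO2-]/[HNO2] = 10^(-0.947) = 0.113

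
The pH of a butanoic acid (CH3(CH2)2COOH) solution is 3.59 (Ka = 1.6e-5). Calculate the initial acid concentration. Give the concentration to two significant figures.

C₀ = 4.4 × 10^-3 M

[H+] = 10^(-3.59) = 2.57 × 10^-4 M = x
Ka = x²/(C₀ − x) ⇒ C₀ = x + x²/Ka
C₀ = 2.57 × 10^-4 + (2.57 × 10^-4)²/(1.6 × 10^-5) = 4.39 × 10^-3 M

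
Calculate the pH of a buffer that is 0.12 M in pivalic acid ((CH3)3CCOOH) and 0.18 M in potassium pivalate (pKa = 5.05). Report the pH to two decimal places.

pH = 5.23

Using pH = pKa + log([base]/[acid]) with [base]/[acid] = 0.18/0.12:
pH = 5.05 + (+0.176) = 5.23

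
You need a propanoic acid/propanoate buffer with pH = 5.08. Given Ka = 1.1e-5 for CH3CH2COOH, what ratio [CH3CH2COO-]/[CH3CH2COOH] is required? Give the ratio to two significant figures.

ratio = 1.3

pKa = -log(1.1 × 10^-5) = 4.959
pH = pKa + log(r) ⇒ log(r) = 5.08 − 4.959 = +0.121
r = [CH3CH2COO-]/[CH3CH2COOH] = 10^(+0.121) = 1.32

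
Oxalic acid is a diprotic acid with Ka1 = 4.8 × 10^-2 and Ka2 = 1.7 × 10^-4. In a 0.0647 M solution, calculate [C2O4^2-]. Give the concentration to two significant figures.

1.7 × 10^-4 M

First ionization gives [H+] ≈ [HC2O4-] = 3.67 × 10^-2 M.
Second step: Ka2 = [H+][C2O4^2-]/[HC2O4-] ≈ [C2O4^2-] (since [H+] ≈ [HC2O4-]).
So [C2O4^2-] ≈ Ka2.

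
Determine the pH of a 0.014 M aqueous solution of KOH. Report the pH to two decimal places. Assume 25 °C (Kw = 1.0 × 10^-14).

KOH is a strong base; [OH-] = 0.014 M.
pOH = -log(0.014) = 1.85
pH = 14.00 - 1.85 = 12.15

pH = 12.15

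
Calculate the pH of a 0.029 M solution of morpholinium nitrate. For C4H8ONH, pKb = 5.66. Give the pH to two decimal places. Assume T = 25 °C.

C4H8ONH2+ is the conjugate acid of the weak base C4H8ONH.
Kb = 10^(−5.66) = 2.19 × 10^-6
Ka = Kw/Kb = 1.0×10^-14 / 2.19 × 10^-6 = 4.57 × 10^-9
Let x = [H+] at equilibrium. Ka = x²/(0.029 − x).
Neglecting x in the denominator: x = √(4.57 × 10^-9 × 0.029) = 1.15 × 10^-5 M
pH = −log(1.15 × 10^-5) = 4.94

pH = 4.94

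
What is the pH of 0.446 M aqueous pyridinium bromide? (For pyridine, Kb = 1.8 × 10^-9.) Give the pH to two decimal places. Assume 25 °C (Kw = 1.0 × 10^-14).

pH = 2.80

C5H5NH+ is the conjugate acid of the weak base C5H5N.
Ka = Kw/Kb = 1.0×10^-14 / 1.8 × 10^-9 = 5.56 × 10^-6
From the ICE table, Ka = [H+]²/(0.446 − [H+]) = 5.56 × 10^-6.
Neglecting [H+] in the denominator: [H+] = √(5.56 × 10^-6 × 0.446) = 1.57 × 10^-3 M
Check: 0.35% ionized — well under 5%, approximation valid.
pH = −log[H+] = −log(1.57 × 10^-3) = 2.80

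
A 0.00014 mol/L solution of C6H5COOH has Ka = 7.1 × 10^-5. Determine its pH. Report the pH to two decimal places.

pH = 4.15

C6H5COOH ⇌ C6H5COO- + H+
Ka = x²/(0.00014 − x) = 7.1 × 10^-5
x is not negligible relative to C₀; solve x² + 7.1e-05·x − 9.94e-09 = 0.
x = [−7.1e-05 + √(7.1e-05² + 3.98e-08)]/2 = 7.03 × 10^-5 M
pH = −log(7.03 × 10^-5) = 4.15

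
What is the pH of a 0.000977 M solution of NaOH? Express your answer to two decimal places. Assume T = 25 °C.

pH = 10.99

NaOH is a strong base; [OH-] = 0.000977 M.
pOH = -log(0.000977) = 3.01
pH = 14.00 - 3.01 = 10.99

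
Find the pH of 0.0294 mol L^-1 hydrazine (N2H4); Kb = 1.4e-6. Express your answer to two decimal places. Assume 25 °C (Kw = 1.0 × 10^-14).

pH = 10.31

N2H4 + H2O ⇌ N2H5+ + OH-
Let x = [OH-] at equilibrium. Kb = x²/(0.0294 − x).
Assume x ≪ 0.0294: x ≈ √(1.4 × 10^-6 × 0.0294) = 2.03 × 10^-4 M
(x/C₀ = 0.69% < 5%, so the approximation holds.)
pOH = −log(2.03 × 10^-4) = 3.69; pH = 14.00 − 3.69 = 10.31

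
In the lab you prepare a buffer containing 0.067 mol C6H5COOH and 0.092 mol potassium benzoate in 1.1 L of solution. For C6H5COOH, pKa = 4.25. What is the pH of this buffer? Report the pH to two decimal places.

Using pH = pKa + log([base]/[acid]) with [base]/[acid] = 0.092/0.067:
pH = 4.25 + (+0.138) = 4.39

pH = 4.39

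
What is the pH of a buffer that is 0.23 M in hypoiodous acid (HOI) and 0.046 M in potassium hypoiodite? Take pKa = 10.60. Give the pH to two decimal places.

Using pH = pKa + log([base]/[acid]) with [base]/[acid] = 0.046/0.23:
pH = 10.60 + (-0.699) = 9.90

pH = 9.90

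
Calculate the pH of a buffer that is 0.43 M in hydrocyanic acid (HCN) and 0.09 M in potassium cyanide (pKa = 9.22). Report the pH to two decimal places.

pH = pKa + log([A⁻]/[HA]) = 9.22 + log(0.09/0.43)
pH = 9.22 + (-0.679) = 8.54

pH = 8.54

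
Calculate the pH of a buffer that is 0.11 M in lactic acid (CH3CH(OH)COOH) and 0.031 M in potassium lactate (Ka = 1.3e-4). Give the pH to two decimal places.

pH = 3.34

pKa = −log(1.3 × 10^-4) = 3.886
pH = pKa + log([A⁻]/[HA]) = 3.886 + log(0.031/0.11)
pH = 3.886 + (-0.550) = 3.34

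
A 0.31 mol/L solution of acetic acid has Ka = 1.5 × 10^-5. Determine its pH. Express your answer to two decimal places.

pH = 2.67

CH3COOH ⇌ CH3COO- + H+
Ka = x²/(0.31 − x) = 1.5 × 10^-5
Neglecting x in the denominator: x = √(1.5 × 10^-5 × 0.31) = 2.16 × 10^-3 M
pH = −log[H+] = −log(2.16 × 10^-3) = 2.67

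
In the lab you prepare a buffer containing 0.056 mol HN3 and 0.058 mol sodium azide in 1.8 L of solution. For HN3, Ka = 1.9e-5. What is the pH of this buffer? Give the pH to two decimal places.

pH = 4.74

pKa = −log(1.9 × 10^-5) = 4.721
pH = pKa + log([A⁻]/[HA]) = 4.721 + log(0.058/0.056)
pH = 4.721 + (+0.015) = 4.74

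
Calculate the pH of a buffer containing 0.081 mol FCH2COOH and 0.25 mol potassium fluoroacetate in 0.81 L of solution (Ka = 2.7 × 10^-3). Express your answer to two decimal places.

pKa = −log(2.7 × 10^-3) = 2.569
Using pH = pKa + log([base]/[acid]) with [base]/[acid] = 0.25/0.081:
pH = 2.569 + (+0.489) = 3.06

pH = 3.06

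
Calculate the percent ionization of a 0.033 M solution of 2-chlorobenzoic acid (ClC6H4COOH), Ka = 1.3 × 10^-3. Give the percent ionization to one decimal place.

18.0%

ClC6H4COOH ⇌ ClC6H4COO- + H+; let x = [H+] at equilibrium.
Ka = x²/(C₀ − x); solving the quadratic gives x = 5.93 × 10^-3 M.
% ionization = x/C₀ × 100% = 5.93 × 10^-3/0.033 × 100% = 18.0%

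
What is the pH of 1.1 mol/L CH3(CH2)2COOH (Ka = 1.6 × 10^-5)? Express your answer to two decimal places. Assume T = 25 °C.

CH3(CH2)2COOH ⇌ CH3(CH2)2COO- + H+
From the ICE table, Ka = x²/(1.1 − x) = 1.6 × 10^-5.
Assume x ≪ 1.1: x ≈ √(1.6 × 10^-5 × 1.1) = 4.20 × 10^-3 M
pH = −log(4.20 × 10^-3) = 2.38

pH = 2.38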